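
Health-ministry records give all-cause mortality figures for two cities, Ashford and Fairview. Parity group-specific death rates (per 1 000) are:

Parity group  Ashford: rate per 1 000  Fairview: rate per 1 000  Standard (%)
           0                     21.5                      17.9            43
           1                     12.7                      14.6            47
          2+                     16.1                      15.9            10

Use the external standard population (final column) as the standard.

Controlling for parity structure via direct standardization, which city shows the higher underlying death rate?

Ashford

Standard weights: 0.43, 0.47, 0.10.
Ashford: 0.4300×21.5 + 0.4700×12.7 + 0.1000×16.1 = 16.8240 per 1 000.
Fairview: 0.4300×17.9 + 0.4700×14.6 + 0.1000×15.9 = 16.1490 per 1 000.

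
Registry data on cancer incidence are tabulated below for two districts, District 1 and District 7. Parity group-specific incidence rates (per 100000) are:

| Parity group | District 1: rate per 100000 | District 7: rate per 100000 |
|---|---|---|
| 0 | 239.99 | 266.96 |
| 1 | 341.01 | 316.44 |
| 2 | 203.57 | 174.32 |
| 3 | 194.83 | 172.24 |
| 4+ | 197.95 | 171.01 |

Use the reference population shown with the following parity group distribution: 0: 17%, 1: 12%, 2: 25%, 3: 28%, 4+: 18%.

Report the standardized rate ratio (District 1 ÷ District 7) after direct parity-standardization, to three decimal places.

Standard weights: 0.17, 0.12, 0.25, 0.28, 0.18.
District 1: 0.1700×239.99 + 0.1200×341.01 + 0.2500×203.57 + 0.2800×194.83 + 0.1800×197.95 = 222.7954 per 100000.
District 7: 0.1700×266.96 + 0.1200×316.44 + 0.2500×174.32 + 0.2800×172.24 + 0.1800×171.01 = 205.9450 per 100000.
Ratio = 222.7954 ÷ 205.9450 = 1.08182.

1.082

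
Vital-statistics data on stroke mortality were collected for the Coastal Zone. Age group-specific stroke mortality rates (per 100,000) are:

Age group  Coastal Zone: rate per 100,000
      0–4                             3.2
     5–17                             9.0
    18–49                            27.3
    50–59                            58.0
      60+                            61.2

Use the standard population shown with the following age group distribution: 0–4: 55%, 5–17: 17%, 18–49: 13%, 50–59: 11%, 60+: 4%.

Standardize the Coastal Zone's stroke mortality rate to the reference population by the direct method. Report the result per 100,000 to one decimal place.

15.7

Standard weights: 0.55, 0.17, 0.13, 0.11, 0.04.
Standardized rate: 0.5500×3.2 + 0.1700×9.0 + 0.1300×27.3 + 0.1100×58.0 + 0.0400×61.2 = 15.6670 per 100,000.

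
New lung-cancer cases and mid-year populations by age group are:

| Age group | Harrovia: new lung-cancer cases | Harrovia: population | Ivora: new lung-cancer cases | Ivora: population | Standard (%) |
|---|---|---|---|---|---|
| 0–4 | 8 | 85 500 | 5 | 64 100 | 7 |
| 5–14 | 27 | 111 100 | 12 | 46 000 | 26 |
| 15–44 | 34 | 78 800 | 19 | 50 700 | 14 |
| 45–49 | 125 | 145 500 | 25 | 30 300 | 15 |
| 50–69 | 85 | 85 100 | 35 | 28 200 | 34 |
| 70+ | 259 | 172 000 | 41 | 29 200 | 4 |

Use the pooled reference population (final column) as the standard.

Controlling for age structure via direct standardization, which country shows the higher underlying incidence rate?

Ivora

Age-specific rates per 100 000 for Harrovia: 9.36, 24.30, 43.15, 85.91, 99.88, 150.58.
For Ivora: 7.80, 26.09, 37.48, 82.51, 124.11, 140.41.
Standard weights: 0.07, 0.26, 0.14, 0.15, 0.34, 0.04.
Harrovia: 0.0700×9.36 + 0.2600×24.30 + 0.1400×43.15 + 0.1500×85.91 + 0.3400×99.88 + 0.0400×150.58 = 65.8841 per 100 000.
Ivora: 0.0700×7.80 + 0.2600×26.09 + 0.1400×37.48 + 0.1500×82.51 + 0.3400×124.11 + 0.0400×140.41 = 72.7664 per 100 000.
The crude rates (79.35 vs 55.13) would put Harrovia higher, but that reflects its age composition; once standardized to a common age structure, Ivora has the higher underlying rate.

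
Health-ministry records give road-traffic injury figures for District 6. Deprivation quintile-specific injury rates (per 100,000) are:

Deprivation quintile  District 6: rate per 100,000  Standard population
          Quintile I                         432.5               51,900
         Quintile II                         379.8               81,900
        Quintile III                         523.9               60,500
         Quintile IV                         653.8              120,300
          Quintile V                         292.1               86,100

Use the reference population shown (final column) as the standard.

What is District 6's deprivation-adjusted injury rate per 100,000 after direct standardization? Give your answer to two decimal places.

471.80

Standard total = 400,700; weights = 0.1295, 0.2044, 0.1510, 0.3002, 0.2149.
Standardized rate: 0.1295×432.5 + 0.2044×379.8 + 0.1510×523.9 + 0.3002×653.8 + 0.2149×292.1 = 471.8000 per 100,000.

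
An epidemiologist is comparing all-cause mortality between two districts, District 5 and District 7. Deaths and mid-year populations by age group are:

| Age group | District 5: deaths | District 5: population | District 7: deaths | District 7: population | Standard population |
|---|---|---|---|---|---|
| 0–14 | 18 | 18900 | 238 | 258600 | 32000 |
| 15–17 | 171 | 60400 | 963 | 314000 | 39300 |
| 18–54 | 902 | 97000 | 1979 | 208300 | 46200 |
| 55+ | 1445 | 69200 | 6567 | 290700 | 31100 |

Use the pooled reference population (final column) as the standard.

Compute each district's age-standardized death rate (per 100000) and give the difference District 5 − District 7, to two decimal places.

-47.58

Age-specific rates per 100000 for District 5: 95.24, 283.11, 929.90, 2088.15.
For District 7: 92.03, 306.69, 950.07, 2259.03.
Standard total = 148600; weights = 0.2153, 0.2645, 0.3109, 0.2093.
District 5: 0.2153×95.24 + 0.2645×283.11 + 0.3109×929.90 + 0.2093×2088.15 = 821.5118 per 100000.
District 7: 0.2153×92.03 + 0.2645×306.69 + 0.3109×950.07 + 0.2093×2259.03 = 869.0921 per 100000.
Difference = 821.5118 − 869.0921 = -47.5803.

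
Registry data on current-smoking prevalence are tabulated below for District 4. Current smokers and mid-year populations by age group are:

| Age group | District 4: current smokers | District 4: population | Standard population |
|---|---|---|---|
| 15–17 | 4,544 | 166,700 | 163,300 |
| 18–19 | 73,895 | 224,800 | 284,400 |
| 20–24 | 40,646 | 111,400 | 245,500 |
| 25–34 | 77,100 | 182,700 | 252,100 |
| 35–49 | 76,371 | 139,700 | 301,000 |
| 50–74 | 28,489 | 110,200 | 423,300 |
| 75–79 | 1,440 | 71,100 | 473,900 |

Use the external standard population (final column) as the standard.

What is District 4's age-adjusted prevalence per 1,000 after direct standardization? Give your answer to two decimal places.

269.41

Age-specific rates per 1,000 for District 4: 27.259, 328.714, 364.865, 422.003, 546.679, 258.521, 20.253.
Standard total = 2,143,500; weights = 0.0762, 0.1327, 0.1145, 0.1176, 0.1404, 0.1975, 0.2211.
Standardized rate: 0.0762×27.259 + 0.1327×328.714 + 0.1145×364.865 + 0.1176×422.003 + 0.1404×546.679 + 0.1975×258.521 + 0.2211×20.253 = 269.4095 per 1,000.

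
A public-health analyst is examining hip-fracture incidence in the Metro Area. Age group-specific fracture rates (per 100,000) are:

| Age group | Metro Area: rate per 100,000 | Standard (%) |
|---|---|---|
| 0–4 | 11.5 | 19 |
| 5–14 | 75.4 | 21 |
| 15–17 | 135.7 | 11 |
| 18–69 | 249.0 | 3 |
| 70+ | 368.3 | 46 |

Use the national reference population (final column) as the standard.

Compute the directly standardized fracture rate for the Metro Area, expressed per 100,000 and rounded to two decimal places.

209.83

Standard weights: 0.19, 0.21, 0.11, 0.03, 0.46.
Standardized rate: 0.1900×11.5 + 0.2100×75.4 + 0.1100×135.7 + 0.0300×249.0 + 0.4600×368.3 = 209.8340 per 100,000.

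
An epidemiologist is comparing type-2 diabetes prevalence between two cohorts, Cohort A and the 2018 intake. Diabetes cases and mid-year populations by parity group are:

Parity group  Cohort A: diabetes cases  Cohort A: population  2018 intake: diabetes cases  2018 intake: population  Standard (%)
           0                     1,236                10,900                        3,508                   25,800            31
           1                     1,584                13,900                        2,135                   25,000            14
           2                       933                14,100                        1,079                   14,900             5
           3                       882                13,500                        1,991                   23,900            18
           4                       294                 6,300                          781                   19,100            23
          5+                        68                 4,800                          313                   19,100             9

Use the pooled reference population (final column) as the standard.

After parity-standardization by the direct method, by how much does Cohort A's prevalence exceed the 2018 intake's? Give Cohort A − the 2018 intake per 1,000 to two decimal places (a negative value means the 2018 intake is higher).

Parity-specific rates per 1,000 for Cohort A: 113.394, 113.957, 66.170, 65.333, 46.667, 14.167.
For the 2018 intake: 135.969, 85.400, 72.416, 83.305, 40.890, 16.387.
Standard weights: 0.31, 0.14, 0.05, 0.18, 0.23, 0.09.
Cohort A: 0.3100×113.394 + 0.1400×113.957 + 0.0500×66.170 + 0.1800×65.333 + 0.2300×46.667 + 0.0900×14.167 = 78.1831 per 1,000.
The 2018 intake: 0.3100×135.969 + 0.1400×85.400 + 0.0500×72.416 + 0.1800×83.305 + 0.2300×40.890 + 0.0900×16.387 = 83.6018 per 1,000.
Difference = 78.1831 − 83.6018 = -5.4187.

-5.42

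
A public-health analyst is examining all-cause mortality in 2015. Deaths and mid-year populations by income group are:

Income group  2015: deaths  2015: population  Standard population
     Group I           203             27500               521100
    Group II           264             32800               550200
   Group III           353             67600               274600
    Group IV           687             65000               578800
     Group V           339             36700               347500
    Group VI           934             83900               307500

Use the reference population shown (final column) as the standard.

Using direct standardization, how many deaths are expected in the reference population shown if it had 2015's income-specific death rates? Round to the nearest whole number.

22460

Income-specific rates per 100000 for 2015: 738.18, 804.88, 522.19, 1056.92, 923.71, 1113.23.
Expected deaths = Σ (standard pop × income-specific rate ÷ 100000)
= 521100×738.18/100000 + 550200×804.88/100000 + 274600×522.19/100000 + 578800×1056.92/100000 + 347500×923.71/100000 + 307500×1113.23/100000
= 3846.67 + 4428.44 + 1433.93 + 6117.47 + 3209.88 + 3423.18 = 22459.57.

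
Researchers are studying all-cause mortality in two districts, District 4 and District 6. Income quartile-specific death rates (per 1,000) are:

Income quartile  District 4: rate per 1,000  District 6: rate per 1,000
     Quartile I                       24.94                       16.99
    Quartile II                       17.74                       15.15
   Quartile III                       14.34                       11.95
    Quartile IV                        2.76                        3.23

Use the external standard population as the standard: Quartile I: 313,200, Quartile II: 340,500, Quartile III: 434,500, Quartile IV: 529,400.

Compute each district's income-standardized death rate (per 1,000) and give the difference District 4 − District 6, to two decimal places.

Standard total = 1,617,600; weights = 0.1936, 0.2105, 0.2686, 0.3273.
District 4: 0.1936×24.94 + 0.2105×17.74 + 0.2686×14.34 + 0.3273×2.76 = 13.3182 per 1,000.
District 6: 0.1936×16.99 + 0.2105×15.15 + 0.2686×11.95 + 0.3273×3.23 = 10.7456 per 1,000.
Difference = 13.3182 − 10.7456 = 2.5726.

2.57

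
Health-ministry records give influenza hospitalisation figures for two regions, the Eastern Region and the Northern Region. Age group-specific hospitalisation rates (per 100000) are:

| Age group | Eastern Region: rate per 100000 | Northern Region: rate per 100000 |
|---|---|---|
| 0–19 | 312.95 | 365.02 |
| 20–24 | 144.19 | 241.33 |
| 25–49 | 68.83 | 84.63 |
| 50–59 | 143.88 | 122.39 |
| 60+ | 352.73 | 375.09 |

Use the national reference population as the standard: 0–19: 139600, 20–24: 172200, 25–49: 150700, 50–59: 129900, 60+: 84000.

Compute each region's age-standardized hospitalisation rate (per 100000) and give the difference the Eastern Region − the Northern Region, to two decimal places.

-37.65

Standard total = 676400; weights = 0.2064, 0.2546, 0.2228, 0.1920, 0.1242.
The Eastern Region: 0.2064×312.95 + 0.2546×144.19 + 0.2228×68.83 + 0.1920×143.88 + 0.1242×352.73 = 188.0682 per 100000.
The Northern Region: 0.2064×365.02 + 0.2546×241.33 + 0.2228×84.63 + 0.1920×122.39 + 0.1242×375.09 = 225.7149 per 100000.
Difference = 188.0682 − 225.7149 = -37.6467.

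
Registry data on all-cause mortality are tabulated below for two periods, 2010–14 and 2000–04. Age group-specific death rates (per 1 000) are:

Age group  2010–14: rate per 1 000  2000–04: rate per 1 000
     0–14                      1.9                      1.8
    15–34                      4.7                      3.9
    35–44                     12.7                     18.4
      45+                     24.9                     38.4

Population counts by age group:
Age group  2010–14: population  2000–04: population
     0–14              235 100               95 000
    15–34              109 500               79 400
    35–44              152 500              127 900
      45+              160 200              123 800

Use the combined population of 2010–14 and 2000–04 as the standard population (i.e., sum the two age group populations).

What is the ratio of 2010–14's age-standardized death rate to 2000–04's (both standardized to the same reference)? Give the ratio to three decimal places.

0.698

Combined standard total = 1 083 400; weights = 0.3047, 0.1744, 0.2588, 0.2621.
2010–14: 0.3047×1.9 + 0.1744×4.7 + 0.2588×12.7 + 0.2621×24.9 = 11.2126 per 1 000.
2000–04: 0.3047×1.8 + 0.1744×3.9 + 0.2588×18.4 + 0.2621×38.4 = 16.0567 per 1 000.
Ratio = 11.2126 ÷ 16.0567 = 0.69831.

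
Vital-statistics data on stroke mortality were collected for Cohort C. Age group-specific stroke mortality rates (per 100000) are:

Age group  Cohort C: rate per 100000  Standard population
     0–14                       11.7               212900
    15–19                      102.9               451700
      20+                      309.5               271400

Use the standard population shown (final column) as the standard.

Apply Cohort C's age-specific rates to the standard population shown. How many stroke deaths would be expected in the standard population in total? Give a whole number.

Expected stroke deaths = Σ (standard pop × age-specific rate ÷ 100000)
= 212900×11.7/100000 + 451700×102.9/100000 + 271400×309.5/100000
= 24.91 + 464.80 + 839.98 = 1329.69.

1330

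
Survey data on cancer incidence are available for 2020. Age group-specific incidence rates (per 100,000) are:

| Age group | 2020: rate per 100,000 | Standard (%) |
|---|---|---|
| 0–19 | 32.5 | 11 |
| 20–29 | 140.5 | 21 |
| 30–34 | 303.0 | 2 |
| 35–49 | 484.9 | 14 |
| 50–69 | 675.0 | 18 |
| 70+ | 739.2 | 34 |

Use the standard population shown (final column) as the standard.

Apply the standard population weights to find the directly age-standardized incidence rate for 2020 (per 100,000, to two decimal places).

479.85

Standard weights: 0.11, 0.21, 0.02, 0.14, 0.18, 0.34.
Standardized rate: 0.1100×32.5 + 0.2100×140.5 + 0.0200×303.0 + 0.1400×484.9 + 0.1800×675.0 + 0.3400×739.2 = 479.8540 per 100,000.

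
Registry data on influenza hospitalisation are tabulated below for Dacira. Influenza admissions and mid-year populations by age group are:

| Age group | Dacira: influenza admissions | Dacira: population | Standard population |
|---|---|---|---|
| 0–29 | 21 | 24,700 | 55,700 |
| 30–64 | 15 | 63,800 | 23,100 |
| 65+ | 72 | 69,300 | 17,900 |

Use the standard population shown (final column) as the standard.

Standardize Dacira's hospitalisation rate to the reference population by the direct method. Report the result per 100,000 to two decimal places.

73.82

Age-specific rates per 100,000 for Dacira: 85.02, 23.51, 103.90.
Standard total = 96,700; weights = 0.5760, 0.2389, 0.1851.
Standardized rate: 0.5760×85.02 + 0.2389×23.51 + 0.1851×103.90 = 73.8208 per 100,000.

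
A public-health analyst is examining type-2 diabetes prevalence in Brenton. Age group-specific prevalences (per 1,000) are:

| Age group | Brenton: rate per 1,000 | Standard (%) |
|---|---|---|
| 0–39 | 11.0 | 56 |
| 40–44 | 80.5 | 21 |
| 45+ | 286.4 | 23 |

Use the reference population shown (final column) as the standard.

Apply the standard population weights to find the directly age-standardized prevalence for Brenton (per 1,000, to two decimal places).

Standard weights: 0.56, 0.21, 0.23.
Standardized rate: 0.5600×11.0 + 0.2100×80.5 + 0.2300×286.4 = 88.9370 per 1,000.

88.94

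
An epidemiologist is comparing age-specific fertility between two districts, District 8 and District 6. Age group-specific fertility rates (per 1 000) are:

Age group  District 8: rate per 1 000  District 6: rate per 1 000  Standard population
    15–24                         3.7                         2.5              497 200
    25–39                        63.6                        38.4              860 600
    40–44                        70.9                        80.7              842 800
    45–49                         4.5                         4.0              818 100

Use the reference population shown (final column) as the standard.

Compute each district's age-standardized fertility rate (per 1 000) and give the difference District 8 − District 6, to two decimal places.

Standard total = 3 018 700; weights = 0.1647, 0.2851, 0.2792, 0.2710.
District 8: 0.1647×3.7 + 0.2851×63.6 + 0.2792×70.9 + 0.2710×4.5 = 39.7554 per 1 000.
District 6: 0.1647×2.5 + 0.2851×38.4 + 0.2792×80.7 + 0.2710×4.0 = 34.9741 per 1 000.
Difference = 39.7554 − 34.9741 = 4.7813.

4.78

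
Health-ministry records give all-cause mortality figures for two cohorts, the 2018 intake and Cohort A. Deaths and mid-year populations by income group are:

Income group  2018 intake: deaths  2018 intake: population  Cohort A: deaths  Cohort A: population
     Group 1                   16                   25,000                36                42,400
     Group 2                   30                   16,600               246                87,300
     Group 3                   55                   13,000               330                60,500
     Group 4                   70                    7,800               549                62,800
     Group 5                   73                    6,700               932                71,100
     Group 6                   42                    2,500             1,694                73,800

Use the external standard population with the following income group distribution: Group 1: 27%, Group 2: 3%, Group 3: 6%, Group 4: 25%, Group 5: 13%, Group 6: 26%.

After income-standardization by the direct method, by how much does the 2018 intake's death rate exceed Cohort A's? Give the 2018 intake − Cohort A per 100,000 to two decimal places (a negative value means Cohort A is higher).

Income-specific rates per 100,000 for the 2018 intake: 64.00, 180.72, 423.08, 897.44, 1089.55, 1680.00.
For Cohort A: 84.91, 281.79, 545.45, 874.20, 1310.83, 2295.39.
Standard weights: 0.27, 0.03, 0.06, 0.25, 0.13, 0.26.
The 2018 intake: 0.2700×64.00 + 0.0300×180.72 + 0.0600×423.08 + 0.2500×897.44 + 0.1300×1089.55 + 0.2600×1680.00 = 850.8871 per 100,000.
Cohort A: 0.2700×84.91 + 0.0300×281.79 + 0.0600×545.45 + 0.2500×874.20 + 0.1300×1310.83 + 0.2600×2295.39 = 1049.8664 per 100,000.
Difference = 850.8871 − 1049.8664 = -198.9793.

-198.98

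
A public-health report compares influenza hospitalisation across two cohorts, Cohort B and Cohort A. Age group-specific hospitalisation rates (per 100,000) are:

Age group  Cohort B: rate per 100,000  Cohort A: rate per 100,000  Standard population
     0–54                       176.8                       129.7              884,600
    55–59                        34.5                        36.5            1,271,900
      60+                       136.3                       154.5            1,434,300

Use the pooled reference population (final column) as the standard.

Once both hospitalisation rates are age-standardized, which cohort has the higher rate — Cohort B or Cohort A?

Standard total = 3,590,800; weights = 0.2464, 0.3542, 0.3994.
Cohort B: 0.2464×176.8 + 0.3542×34.5 + 0.3994×136.3 = 110.2186 per 100,000.
Cohort A: 0.2464×129.7 + 0.3542×36.5 + 0.3994×154.5 = 106.5936 per 100,000.

Cohort B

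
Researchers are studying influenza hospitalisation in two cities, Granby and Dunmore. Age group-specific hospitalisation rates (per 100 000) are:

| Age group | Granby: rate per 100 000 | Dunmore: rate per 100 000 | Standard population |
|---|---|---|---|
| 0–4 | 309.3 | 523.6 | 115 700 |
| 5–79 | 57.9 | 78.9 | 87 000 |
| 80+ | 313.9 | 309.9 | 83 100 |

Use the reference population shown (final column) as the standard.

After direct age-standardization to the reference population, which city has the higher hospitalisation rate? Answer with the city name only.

Standard total = 285 800; weights = 0.4048, 0.3044, 0.2908.
Granby: 0.4048×309.3 + 0.3044×57.9 + 0.2908×313.9 = 234.1092 per 100 000.
Dunmore: 0.4048×523.6 + 0.3044×78.9 + 0.2908×309.9 = 326.0935 per 100 000.

Dunmore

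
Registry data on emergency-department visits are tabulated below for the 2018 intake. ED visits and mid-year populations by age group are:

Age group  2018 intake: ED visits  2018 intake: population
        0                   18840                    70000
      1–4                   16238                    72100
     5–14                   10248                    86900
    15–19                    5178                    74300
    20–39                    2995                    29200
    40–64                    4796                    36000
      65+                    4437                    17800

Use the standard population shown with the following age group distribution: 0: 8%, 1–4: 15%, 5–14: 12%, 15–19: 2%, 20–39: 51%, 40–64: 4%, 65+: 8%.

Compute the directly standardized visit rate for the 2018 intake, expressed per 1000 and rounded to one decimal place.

148.4

Age-specific rates per 1000 for the 2018 intake: 269.143, 225.215, 117.929, 69.690, 102.568, 133.222, 249.270.
Standard weights: 0.08, 0.15, 0.12, 0.02, 0.51, 0.04, 0.08.
Standardized rate: 0.0800×269.143 + 0.1500×225.215 + 0.1200×117.929 + 0.0200×69.690 + 0.5100×102.568 + 0.0400×133.222 + 0.0800×249.270 = 148.4393 per 1000.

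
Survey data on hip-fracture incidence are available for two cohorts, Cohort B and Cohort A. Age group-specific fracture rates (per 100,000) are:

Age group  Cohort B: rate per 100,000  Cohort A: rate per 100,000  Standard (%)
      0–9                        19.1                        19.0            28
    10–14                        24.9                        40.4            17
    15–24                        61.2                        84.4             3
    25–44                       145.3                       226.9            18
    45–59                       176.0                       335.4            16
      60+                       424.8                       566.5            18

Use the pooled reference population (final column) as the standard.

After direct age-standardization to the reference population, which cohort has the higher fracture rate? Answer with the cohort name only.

Cohort A

Standard weights: 0.28, 0.17, 0.03, 0.18, 0.16, 0.18.
Cohort B: 0.2800×19.1 + 0.1700×24.9 + 0.0300×61.2 + 0.1800×145.3 + 0.1600×176.0 + 0.1800×424.8 = 142.1950 per 100,000.
Cohort A: 0.2800×19.0 + 0.1700×40.4 + 0.0300×84.4 + 0.1800×226.9 + 0.1600×335.4 + 0.1800×566.5 = 211.1960 per 100,000.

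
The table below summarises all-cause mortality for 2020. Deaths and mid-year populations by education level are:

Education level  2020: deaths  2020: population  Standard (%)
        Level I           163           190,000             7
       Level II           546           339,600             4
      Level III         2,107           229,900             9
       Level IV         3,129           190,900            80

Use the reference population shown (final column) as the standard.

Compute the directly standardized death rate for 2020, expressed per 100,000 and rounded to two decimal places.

Education-specific rates per 100,000 for 2020: 85.79, 160.78, 916.49, 1639.08.
Standard weights: 0.07, 0.04, 0.09, 0.80.
Standardized rate: 0.0700×85.79 + 0.0400×160.78 + 0.0900×916.49 + 0.8000×1639.08 = 1406.1825 per 100,000.

1406.18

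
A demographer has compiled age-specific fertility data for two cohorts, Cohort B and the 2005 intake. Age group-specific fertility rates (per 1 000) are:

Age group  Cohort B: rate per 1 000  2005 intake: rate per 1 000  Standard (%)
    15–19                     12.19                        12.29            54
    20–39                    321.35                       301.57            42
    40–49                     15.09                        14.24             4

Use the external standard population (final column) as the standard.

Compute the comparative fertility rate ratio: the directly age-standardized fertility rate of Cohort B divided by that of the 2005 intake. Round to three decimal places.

Standard weights: 0.54, 0.42, 0.04.
Cohort B: 0.5400×12.19 + 0.4200×321.35 + 0.0400×15.09 = 142.1532 per 1 000.
The 2005 intake: 0.5400×12.29 + 0.4200×301.57 + 0.0400×14.24 = 133.8656 per 1 000.
Ratio = 142.1532 ÷ 133.8656 = 1.06191.

1.062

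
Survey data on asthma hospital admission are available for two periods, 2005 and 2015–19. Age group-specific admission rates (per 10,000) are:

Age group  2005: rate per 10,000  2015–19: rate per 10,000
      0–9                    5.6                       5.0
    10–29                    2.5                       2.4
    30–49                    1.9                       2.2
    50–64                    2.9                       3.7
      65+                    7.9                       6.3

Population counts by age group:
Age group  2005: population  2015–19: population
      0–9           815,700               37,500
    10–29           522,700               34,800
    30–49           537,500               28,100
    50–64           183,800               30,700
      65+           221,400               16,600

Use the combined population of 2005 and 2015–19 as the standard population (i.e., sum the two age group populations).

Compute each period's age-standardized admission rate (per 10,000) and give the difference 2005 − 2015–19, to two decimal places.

0.25

Combined standard total = 2,428,800; weights = 0.3513, 0.2295, 0.2329, 0.0883, 0.0980.
2005: 0.3513×5.6 + 0.2295×2.5 + 0.2329×1.9 + 0.0883×2.9 + 0.0980×7.9 = 4.0137 per 10,000.
2015–19: 0.3513×5.0 + 0.2295×2.4 + 0.2329×2.2 + 0.0883×3.7 + 0.0980×6.3 = 3.7637 per 10,000.
Difference = 4.0137 − 3.7637 = 0.2500.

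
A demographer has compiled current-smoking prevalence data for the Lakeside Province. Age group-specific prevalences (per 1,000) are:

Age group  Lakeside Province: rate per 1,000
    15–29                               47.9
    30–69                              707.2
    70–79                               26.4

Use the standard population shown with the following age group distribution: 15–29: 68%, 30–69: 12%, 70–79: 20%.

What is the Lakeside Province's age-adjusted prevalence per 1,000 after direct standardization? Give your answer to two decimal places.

122.72

Standard weights: 0.68, 0.12, 0.20.
Standardized rate: 0.6800×47.9 + 0.1200×707.2 + 0.2000×26.4 = 122.7160 per 1,000.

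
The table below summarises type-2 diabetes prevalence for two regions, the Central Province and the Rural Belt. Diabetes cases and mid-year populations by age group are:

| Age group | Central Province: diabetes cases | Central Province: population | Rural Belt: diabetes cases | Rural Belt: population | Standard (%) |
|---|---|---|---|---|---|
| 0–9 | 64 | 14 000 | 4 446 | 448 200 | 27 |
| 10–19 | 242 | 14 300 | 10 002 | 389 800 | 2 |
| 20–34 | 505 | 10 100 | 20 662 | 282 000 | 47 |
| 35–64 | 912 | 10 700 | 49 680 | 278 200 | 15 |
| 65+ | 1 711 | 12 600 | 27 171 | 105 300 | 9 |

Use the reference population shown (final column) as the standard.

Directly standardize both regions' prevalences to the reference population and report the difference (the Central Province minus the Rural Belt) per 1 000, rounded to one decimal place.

-37.6

Age-specific rates per 1 000 for the Central Province: 4.571, 16.923, 50.000, 85.234, 135.794.
For the Rural Belt: 9.920, 25.659, 73.270, 178.577, 258.034.
Standard weights: 0.27, 0.02, 0.47, 0.15, 0.09.
The Central Province: 0.2700×4.571 + 0.0200×16.923 + 0.4700×50.000 + 0.1500×85.234 + 0.0900×135.794 = 50.0792 per 1 000.
The Rural Belt: 0.2700×9.920 + 0.0200×25.659 + 0.4700×73.270 + 0.1500×178.577 + 0.0900×258.034 = 87.6377 per 1 000.
Difference = 50.0792 − 87.6377 = -37.5585.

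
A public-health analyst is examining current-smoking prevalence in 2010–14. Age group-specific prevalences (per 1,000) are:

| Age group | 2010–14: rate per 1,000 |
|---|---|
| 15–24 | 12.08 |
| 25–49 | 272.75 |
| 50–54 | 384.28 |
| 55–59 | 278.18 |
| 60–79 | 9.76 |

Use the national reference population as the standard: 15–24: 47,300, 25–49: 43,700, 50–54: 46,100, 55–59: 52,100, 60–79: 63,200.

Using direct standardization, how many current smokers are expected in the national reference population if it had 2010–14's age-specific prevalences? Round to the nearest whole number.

45316

Expected current smokers = Σ (standard pop × age-specific rate ÷ 1,000)
= 47,300×12.08/1,000 + 43,700×272.75/1,000 + 46,100×384.28/1,000 + 52,100×278.18/1,000 + 63,200×9.76/1,000
= 571.38 + 11919.17 + 17715.31 + 14493.18 + 616.83 = 45315.88.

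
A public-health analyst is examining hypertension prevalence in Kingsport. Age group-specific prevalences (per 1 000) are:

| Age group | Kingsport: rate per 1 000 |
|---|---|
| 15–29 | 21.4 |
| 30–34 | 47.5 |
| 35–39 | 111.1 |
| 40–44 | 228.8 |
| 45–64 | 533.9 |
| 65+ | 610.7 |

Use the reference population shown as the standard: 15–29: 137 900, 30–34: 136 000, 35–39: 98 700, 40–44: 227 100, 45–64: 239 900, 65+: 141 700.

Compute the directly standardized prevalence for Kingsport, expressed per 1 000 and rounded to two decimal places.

292.42

Standard total = 981 300; weights = 0.1405, 0.1386, 0.1006, 0.2314, 0.2445, 0.1444.
Standardized rate: 0.1405×21.4 + 0.1386×47.5 + 0.1006×111.1 + 0.2314×228.8 + 0.2445×533.9 + 0.1444×610.7 = 292.4242 per 1 000.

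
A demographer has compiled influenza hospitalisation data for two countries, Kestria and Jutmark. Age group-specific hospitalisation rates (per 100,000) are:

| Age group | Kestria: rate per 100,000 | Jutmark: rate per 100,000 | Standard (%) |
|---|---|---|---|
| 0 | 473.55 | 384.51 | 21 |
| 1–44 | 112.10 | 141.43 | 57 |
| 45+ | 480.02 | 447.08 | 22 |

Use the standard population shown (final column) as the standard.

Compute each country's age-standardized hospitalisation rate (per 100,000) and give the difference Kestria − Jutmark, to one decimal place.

Standard weights: 0.21, 0.57, 0.22.
Kestria: 0.2100×473.55 + 0.5700×112.10 + 0.2200×480.02 = 268.9469 per 100,000.
Jutmark: 0.2100×384.51 + 0.5700×141.43 + 0.2200×447.08 = 259.7198 per 100,000.
Difference = 268.9469 − 259.7198 = 9.2271.

9.2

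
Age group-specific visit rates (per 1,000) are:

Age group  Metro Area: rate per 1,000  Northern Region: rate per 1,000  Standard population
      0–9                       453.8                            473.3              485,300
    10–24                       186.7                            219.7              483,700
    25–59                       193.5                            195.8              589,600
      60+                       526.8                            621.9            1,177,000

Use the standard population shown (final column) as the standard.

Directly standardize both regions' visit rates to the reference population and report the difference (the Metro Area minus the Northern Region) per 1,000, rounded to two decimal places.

-50.71

Standard total = 2,735,600; weights = 0.1774, 0.1768, 0.2155, 0.4303.
The Metro Area: 0.1774×453.8 + 0.1768×186.7 + 0.2155×193.5 + 0.4303×526.8 = 381.8786 per 1,000.
The Northern Region: 0.1774×473.3 + 0.1768×219.7 + 0.2155×195.8 + 0.4303×621.9 = 432.5857 per 1,000.
Difference = 381.8786 − 432.5857 = -50.7071.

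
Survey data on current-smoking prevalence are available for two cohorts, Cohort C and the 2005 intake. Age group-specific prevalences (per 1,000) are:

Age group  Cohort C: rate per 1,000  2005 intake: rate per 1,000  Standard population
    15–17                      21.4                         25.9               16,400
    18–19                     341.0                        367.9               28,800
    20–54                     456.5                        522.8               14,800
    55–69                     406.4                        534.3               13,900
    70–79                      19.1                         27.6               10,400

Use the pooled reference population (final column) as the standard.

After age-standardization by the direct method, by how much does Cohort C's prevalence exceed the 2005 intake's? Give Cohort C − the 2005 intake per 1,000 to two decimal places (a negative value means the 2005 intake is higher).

Standard total = 84,300; weights = 0.1945, 0.3416, 0.1756, 0.1649, 0.1234.
Cohort C: 0.1945×21.4 + 0.3416×341.0 + 0.1756×456.5 + 0.1649×406.4 + 0.1234×19.1 = 270.1727 per 1,000.
The 2005 intake: 0.1945×25.9 + 0.3416×367.9 + 0.1756×522.8 + 0.1649×534.3 + 0.1234×27.6 = 314.0158 per 1,000.
Difference = 270.1727 − 314.0158 = -43.8431.

-43.84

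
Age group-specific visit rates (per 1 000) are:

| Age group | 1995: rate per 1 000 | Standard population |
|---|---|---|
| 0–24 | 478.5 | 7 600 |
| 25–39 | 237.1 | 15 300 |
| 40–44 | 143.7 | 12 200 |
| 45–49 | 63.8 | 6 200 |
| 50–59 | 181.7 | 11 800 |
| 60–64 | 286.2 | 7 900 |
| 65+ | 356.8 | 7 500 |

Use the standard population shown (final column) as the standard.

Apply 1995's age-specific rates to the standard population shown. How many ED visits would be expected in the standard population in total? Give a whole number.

Expected ED visits = Σ (standard pop × age-specific rate ÷ 1 000)
= 7 600×478.5/1 000 + 15 300×237.1/1 000 + 12 200×143.7/1 000 + 6 200×63.8/1 000 + 11 800×181.7/1 000 + 7 900×286.2/1 000 + 7 500×356.8/1 000
= 3636.60 + 3627.63 + 1753.14 + 395.56 + 2144.06 + 2260.98 + 2676.00 = 16493.97.

16494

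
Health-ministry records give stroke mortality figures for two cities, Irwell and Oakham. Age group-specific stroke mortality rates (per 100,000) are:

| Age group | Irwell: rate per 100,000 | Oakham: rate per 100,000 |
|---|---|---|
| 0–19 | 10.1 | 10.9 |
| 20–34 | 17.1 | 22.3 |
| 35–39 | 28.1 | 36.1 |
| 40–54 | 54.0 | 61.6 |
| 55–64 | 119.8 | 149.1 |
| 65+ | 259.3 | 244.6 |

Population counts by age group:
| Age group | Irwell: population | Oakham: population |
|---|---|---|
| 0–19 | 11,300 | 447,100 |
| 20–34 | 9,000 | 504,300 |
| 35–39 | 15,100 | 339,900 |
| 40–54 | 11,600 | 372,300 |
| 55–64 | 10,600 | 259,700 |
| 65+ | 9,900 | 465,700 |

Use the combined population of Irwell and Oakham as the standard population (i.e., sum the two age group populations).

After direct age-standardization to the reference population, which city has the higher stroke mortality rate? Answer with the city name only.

Combined standard total = 2,456,500; weights = 0.1866, 0.2090, 0.1445, 0.1563, 0.1100, 0.1936.
Irwell: 0.1866×10.1 + 0.2090×17.1 + 0.1445×28.1 + 0.1563×54.0 + 0.1100×119.8 + 0.1936×259.3 = 81.3427 per 100,000.
Oakham: 0.1866×10.9 + 0.2090×22.3 + 0.1445×36.1 + 0.1563×61.6 + 0.1100×149.1 + 0.1936×244.6 = 85.3004 per 100,000.

Oakham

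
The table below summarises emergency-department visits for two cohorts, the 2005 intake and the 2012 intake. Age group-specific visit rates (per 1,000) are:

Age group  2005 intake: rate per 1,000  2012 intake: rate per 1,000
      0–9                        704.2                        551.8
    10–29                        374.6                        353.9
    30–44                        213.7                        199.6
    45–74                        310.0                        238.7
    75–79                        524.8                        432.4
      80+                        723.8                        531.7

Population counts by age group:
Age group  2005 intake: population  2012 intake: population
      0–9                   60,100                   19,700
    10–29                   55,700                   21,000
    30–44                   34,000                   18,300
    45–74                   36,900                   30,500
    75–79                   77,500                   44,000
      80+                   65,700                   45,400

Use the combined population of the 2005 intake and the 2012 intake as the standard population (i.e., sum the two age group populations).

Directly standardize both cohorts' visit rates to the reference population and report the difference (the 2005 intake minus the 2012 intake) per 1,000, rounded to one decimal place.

Combined standard total = 508,800; weights = 0.1568, 0.1507, 0.1028, 0.1325, 0.2388, 0.2184.
The 2005 intake: 0.1568×704.2 + 0.1507×374.6 + 0.1028×213.7 + 0.1325×310.0 + 0.2388×524.8 + 0.2184×723.8 = 513.3154 per 1,000.
The 2012 intake: 0.1568×551.8 + 0.1507×353.9 + 0.1028×199.6 + 0.1325×238.7 + 0.2388×432.4 + 0.2184×531.7 = 411.3870 per 1,000.
Difference = 513.3154 − 411.3870 = 101.9284.

101.9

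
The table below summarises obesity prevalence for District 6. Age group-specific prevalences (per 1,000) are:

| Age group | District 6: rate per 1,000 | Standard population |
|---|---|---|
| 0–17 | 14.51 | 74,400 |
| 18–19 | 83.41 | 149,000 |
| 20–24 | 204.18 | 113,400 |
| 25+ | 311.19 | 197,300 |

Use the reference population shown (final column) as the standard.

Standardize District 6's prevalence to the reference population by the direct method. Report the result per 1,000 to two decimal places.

Standard total = 534,100; weights = 0.1393, 0.2790, 0.2123, 0.3694.
Standardized rate: 0.1393×14.51 + 0.2790×83.41 + 0.2123×204.18 + 0.3694×311.19 = 183.5975 per 1,000.

183.60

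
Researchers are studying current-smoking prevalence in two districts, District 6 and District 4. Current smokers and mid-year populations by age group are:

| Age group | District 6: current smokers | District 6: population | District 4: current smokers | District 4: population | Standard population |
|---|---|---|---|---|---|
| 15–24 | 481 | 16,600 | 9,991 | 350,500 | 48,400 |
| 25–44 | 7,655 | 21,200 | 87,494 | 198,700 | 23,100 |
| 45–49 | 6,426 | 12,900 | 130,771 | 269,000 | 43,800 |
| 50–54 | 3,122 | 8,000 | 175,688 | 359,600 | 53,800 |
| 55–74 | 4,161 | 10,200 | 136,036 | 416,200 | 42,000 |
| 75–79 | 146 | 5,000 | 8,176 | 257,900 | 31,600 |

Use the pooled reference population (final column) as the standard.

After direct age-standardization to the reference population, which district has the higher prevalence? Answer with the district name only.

District 4

Age-specific rates per 1,000 for District 6: 28.976, 361.085, 498.140, 390.250, 407.941, 29.200.
For District 4: 28.505, 440.332, 486.138, 488.565, 326.852, 31.702.
Standard total = 242,700; weights = 0.1994, 0.0952, 0.1805, 0.2217, 0.1731, 0.1302.
District 6: 0.1994×28.976 + 0.0952×361.085 + 0.1805×498.140 + 0.2217×390.250 + 0.1731×407.941 + 0.1302×29.200 = 290.9506 per 1,000.
District 4: 0.1994×28.505 + 0.0952×440.332 + 0.1805×486.138 + 0.2217×488.565 + 0.1731×326.852 + 0.1302×31.702 = 304.3203 per 1,000.
The crude rates (297.58 vs 296.00) would put District 6 higher, but that reflects its age composition; once standardized to a common age structure, District 4 has the higher underlying rate.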